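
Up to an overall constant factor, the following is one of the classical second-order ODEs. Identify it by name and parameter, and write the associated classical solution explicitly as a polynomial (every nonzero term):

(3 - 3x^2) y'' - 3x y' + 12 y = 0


All three coefficients share the factor 3; dividing through by 3 gives  (1 - x^2) y'' - x y' + 4 y = 0.
This matches the Chebyshev equation (1 - x^2) y'' - x y' + n^2 y = 0 (note the -x y' term, not -2x y') with n^2 = 4, so n = 2; the polynomial solution is T_2(x).
With y = sum_k a_k x^k, matching x^k gives (k+2)(k+1) a_{k+2} = (k^2 - n^2) a_k = (k - 2)(k + 2) a_k. The right side vanishes at k = 2, so the series with the parity of 2 terminates at degree 2.
Standard normalization: leading coefficient of T_n is 2^(n-1), so a_2 = 2^1 = 2. Work downward with a_k = (k+1)(k+2) a_{k+2} / ((k - 2)(k + 2)):
  a_0 = (1)(2)(2) / ((0 - 2)(0 + 2)) = 4/(-4) = -1
Hence T_2(x) = 2 x^2 - 1.

T_2(x); series = 2 x^2 - 1


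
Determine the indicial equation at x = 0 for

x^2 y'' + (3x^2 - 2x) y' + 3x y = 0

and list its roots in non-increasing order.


Divide by x^2 to reach normal form y'' + P_1(x) y' + P_2(x) y = 0 with P_1(x) = 3 - 2/x and P_2(x) = 3/x.
x = 0 is a singular point because the y'-coefficient 3 - 2/x has a pole at x = 0 and the y-coefficient 3/x has a pole at x = 0.
It is a regular singular point because x P_1(x) = p(x) = 3x - 2 and x^2 P_2(x) = q(x) = 3x are polynomials, hence analytic at x = 0.
p(0) = -2,  q(0) = 0.
Indicial equation: r(r-1) + p(0) r + q(0) = 0, i.e. r^2 + (p(0) - 1) r + q(0) = 0, i.e. r^2 - 3 r = 0.
Discriminant: (-3)^2 - 4(0) = 9, so r = (3 ± 3)/2.
Solving: r_1 = 3, r_2 = 0.

indicial: r^2 - 3 r = 0; roots r_1 = 3, r_2 = 0


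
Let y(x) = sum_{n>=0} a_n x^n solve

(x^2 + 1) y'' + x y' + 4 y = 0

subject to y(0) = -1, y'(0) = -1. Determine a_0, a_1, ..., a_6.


Ansatz: y(x) = sum_{n>=0} a_n x^n, so y'(x) = sum_{n>=1} n a_n x^(n-1) and y''(x) = sum_{n>=2} n(n-1) a_n x^(n-2).
Substitute into P(x) y'' + Q(x) y' + R(x) y = 0 with P(x) = x^2 + 1, Q(x) = x, R(x) = 4, and match powers of x.
Initial conditions: a_0 = -1, a_1 = -1.
Setting the coefficient of each power of x to zero and solving order by order (substituting the coefficients already found):
  x^0: 2 a_2 + 4 a_0 = 0  ->  2 a_2 = -4 a_0 = 4  ->  a_2 = 2
  x^1: 6 a_3 + 5 a_1 = 0  ->  6 a_3 = -5 a_1 = 5  ->  a_3 = 5/6
  x^2: 12 a_4 + 8 a_2 = 0  ->  12 a_4 = -8 a_2 = -16  ->  a_4 = -4/3
  x^3: 20 a_5 + 13 a_3 = 0  ->  20 a_5 = -13 a_3 = -65/6  ->  a_5 = -13/24
  x^4: 30 a_6 + 20 a_4 = 0  ->  30 a_6 = -20 a_4 = 80/3  ->  a_6 = 8/9
Truncated series: y(x) = -1 - x + 2 x^2 + (5/6) x^3 - (4/3) x^4 - (13/24) x^5 + (8/9) x^6 + O(x^7).

a_0 = -1; a_1 = -1; a_2 = 2; a_3 = 5/6; a_4 = -4/3; a_5 = -13/24; a_6 = 8/9


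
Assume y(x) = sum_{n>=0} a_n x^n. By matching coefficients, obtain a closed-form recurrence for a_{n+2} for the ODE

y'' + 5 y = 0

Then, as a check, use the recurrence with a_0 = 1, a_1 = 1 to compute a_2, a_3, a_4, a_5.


Substitute y = sum_n a_n x^n into y'' + (const) y = 0.
y''(x) = sum_{n>=0} (n+2)(n+1) a_{n+2} x^n.
The ODE becomes sum_n [(n+2)(n+1) a_{n+2} + 5 a_n] x^n = 0.
Setting each coefficient to zero gives the recurrence:
  (n+2)(n+1) a_{n+2} + 5 a_n = 0,
  a_{n+2} = -5 / ((n+1)(n+2)) a_n.

Check with a_0 = 1, a_1 = 1 (apply the recurrence for n = 0, 1, 2, 3): a_0 = 1, a_1 = 1, a_2 = -5/2, a_3 = -5/6, a_4 = 25/24, a_5 = 5/24.

a_{n+2} = -5/((n+1)(n+2)) * a_n; check: a_0 = 1, a_1 = 1, a_2 = -5/2, a_3 = -5/6, a_4 = 25/24, a_5 = 5/24


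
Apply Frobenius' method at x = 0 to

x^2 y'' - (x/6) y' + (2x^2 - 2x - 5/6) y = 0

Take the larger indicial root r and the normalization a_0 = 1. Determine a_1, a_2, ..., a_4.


Write in Frobenius form y'' + (p(x)/x) y' + (q(x)/x^2) y = 0:
  p(x) = -1/6,  q(x) = 2x^2 - 2x - 5/6.
Indicial equation: r(r-1) + (-1/6) r + (-5/6) = 0 -> roots r_1 = 5/3, r_2 = -1/2.
Take r = r_1 = 5/3. Let y(x) = x^r sum_{n>=0} a_n x^n with a_0 = 1.
Substitute y = x^r sum a_n x^n and match x^{r+n}. The recurrence is
  D(n) a_n - 2 a_{n-1} + 2 a_{n-2} = 0,  where D(n) = (r+n)(r+n-1) + (-1/6)(r+n) + (-5/6).
  a_n = [2 a_{n-1} - 2 a_{n-2}] / D(n).
Since the indicial polynomial factors as (r - r_1)(r - r_2), D(n) = (r_1 + n - r_1)(r_1 + n - r_2) = n(n + 13/6).
Evaluating step by step (a_0 = 1):
  n = 1: D(1) = 1(1 + 13/6) = 19/6; numerator = 2(1) = 2; a_1 = (2)/(19/6) = 12/19
  n = 2: D(2) = 2(2 + 13/6) = 25/3; numerator = 2(12/19) - 2(1) = -14/19; a_2 = (-14/19)/(25/3) = -42/475
  n = 3: D(3) = 3(3 + 13/6) = 31/2; numerator = 2(-42/475) - 2(12/19) = -36/25; a_3 = (-36/25)/(31/2) = -72/775
  n = 4: D(4) = 4(4 + 13/6) = 74/3; numerator = 2(-72/775) - 2(-42/475) = -132/14725; a_4 = (-132/14725)/(74/3) = -198/544825

r = 5/3; a_0 = 1; a_1 = 12/19; a_2 = -42/475; a_3 = -72/775; a_4 = -198/544825


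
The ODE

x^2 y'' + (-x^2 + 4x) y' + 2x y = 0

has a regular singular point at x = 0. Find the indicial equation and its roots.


Divide by x^2 to reach normal form y'' + P_1(x) y' + P_2(x) y = 0 with P_1(x) = -1 + 4/x and P_2(x) = 2/x.
x = 0 is a singular point because the y'-coefficient -1 + 4/x has a pole at x = 0 and the y-coefficient 2/x has a pole at x = 0.
It is a regular singular point because x P_1(x) = p(x) = 4 - x and x^2 P_2(x) = q(x) = 2x are polynomials, hence analytic at x = 0.
p(0) = 4,  q(0) = 0.
Indicial equation: r(r-1) + p(0) r + q(0) = 0, i.e. r^2 + (p(0) - 1) r + q(0) = 0, i.e. r^2 + 3 r = 0.
Discriminant: (3)^2 - 4(0) = 9, so r = (-3 ± 3)/2.
Solving: r_1 = 0, r_2 = -3.

indicial: r^2 + 3 r = 0; roots r_1 = 0, r_2 = -3


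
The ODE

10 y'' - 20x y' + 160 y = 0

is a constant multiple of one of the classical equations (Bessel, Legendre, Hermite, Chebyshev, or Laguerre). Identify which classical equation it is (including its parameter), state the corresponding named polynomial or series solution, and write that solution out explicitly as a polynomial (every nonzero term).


All three coefficients share the factor 10; dividing through by 10 gives  y'' - 2x y' + 16 y = 0.
This matches the Hermite equation y'' - 2x y' + 2n y = 0 with 2n = 16, so n = 8; the polynomial solution is H_8(x).
With y = sum_k a_k x^k, matching x^k gives (k+2)(k+1) a_{k+2} = 2(k - n) a_k = 2(k - 8) a_k. The right side vanishes at k = 8, so the series with the parity of 8 terminates at degree 8.
Standard normalization: leading coefficient of H_n is 2^n, so a_8 = 2^8 = 256. Work downward with a_k = (k+1)(k+2) a_{k+2} / (2(k - n)):
  a_6 = (7)(8)(256) / (2(6 - 8)) = 14336/(-4) = -3584
  a_4 = (5)(6)(-3584) / (2(4 - 8)) = -107520/(-8) = 13440
  a_2 = (3)(4)(13440) / (2(2 - 8)) = 161280/(-12) = -13440
  a_0 = (1)(2)(-13440) / (2(0 - 8)) = -26880/(-16) = 1680
Hence H_8(x) = 256 x^8 - 3584 x^6 + 13440 x^4 - 13440 x^2 + 1680.

H_8(x); series = 256 x^8 - 3584 x^6 + 13440 x^4 - 13440 x^2 + 1680


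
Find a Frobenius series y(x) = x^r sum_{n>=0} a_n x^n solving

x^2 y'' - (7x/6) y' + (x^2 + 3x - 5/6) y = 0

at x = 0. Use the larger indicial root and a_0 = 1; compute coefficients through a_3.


Write in Frobenius form y'' + (p(x)/x) y' + (q(x)/x^2) y = 0:
  p(x) = -7/6,  q(x) = x^2 + 3x - 5/6.
Indicial equation: r(r-1) + (-7/6) r + (-5/6) = 0 -> roots r_1 = 5/2, r_2 = -1/3.
Take r = r_1 = 5/2. Let y(x) = x^r sum_{n>=0} a_n x^n with a_0 = 1.
Substitute y = x^r sum a_n x^n and match x^{r+n}. The recurrence is
  D(n) a_n + 3 a_{n-1} + 1 a_{n-2} = 0,  where D(n) = (r+n)(r+n-1) + (-7/6)(r+n) + (-5/6).
  a_n = [-3 a_{n-1} - 1 a_{n-2}] / D(n).
Since the indicial polynomial factors as (r - r_1)(r - r_2), D(n) = (r_1 + n - r_1)(r_1 + n - r_2) = n(n + 17/6).
Evaluating step by step (a_0 = 1):
  n = 1: D(1) = 1(1 + 17/6) = 23/6; numerator = -3(1) = -3; a_1 = (-3)/(23/6) = -18/23
  n = 2: D(2) = 2(2 + 17/6) = 29/3; numerator = -3(-18/23) - 1(1) = 31/23; a_2 = (31/23)/(29/3) = 93/667
  n = 3: D(3) = 3(3 + 17/6) = 35/2; numerator = -3(93/667) - 1(-18/23) = 243/667; a_3 = (243/667)/(35/2) = 486/23345

r = 5/2; a_0 = 1; a_1 = -18/23; a_2 = 93/667; a_3 = 486/23345


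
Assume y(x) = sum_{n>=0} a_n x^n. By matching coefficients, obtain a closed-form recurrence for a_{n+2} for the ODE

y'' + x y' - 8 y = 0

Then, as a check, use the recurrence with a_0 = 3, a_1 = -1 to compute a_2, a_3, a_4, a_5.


Substitute y = sum_n a_n x^n.
y''(x) has coefficient (n+2)(n+1) a_{n+2} at x^n;
x y'(x) has coefficient n a_n at x^n (shift);
-8 y(x) has coefficient -8 a_n at x^n.
Matching x^n: (n+2)(n+1) a_{n+2} + (n - 8) a_n = 0.
Thus a_{n+2} = (-n + 8) / ((n+1)(n+2)) * a_n.

Check with a_0 = 3, a_1 = -1 (apply the recurrence for n = 0, 1, 2, 3): a_0 = 3, a_1 = -1, a_2 = 12, a_3 = -7/6, a_4 = 6, a_5 = -7/24.

a_(n+2) = (-n + 8) / ((n+1)(n+2)) * a_n; check: a_0 = 3, a_1 = -1, a_2 = 12, a_3 = -7/6, a_4 = 6, a_5 = -7/24


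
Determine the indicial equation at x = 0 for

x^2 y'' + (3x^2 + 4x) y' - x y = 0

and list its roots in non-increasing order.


Divide by x^2 to reach normal form y'' + P_1(x) y' + P_2(x) y = 0 with P_1(x) = 3 + 4/x and P_2(x) = -1/x.
x = 0 is a singular point because the y'-coefficient 3 + 4/x has a pole at x = 0 and the y-coefficient -1/x has a pole at x = 0.
It is a regular singular point because x P_1(x) = p(x) = 3x + 4 and x^2 P_2(x) = q(x) = -x are polynomials, hence analytic at x = 0.
p(0) = 4,  q(0) = 0.
Indicial equation: r(r-1) + p(0) r + q(0) = 0, i.e. r^2 + (p(0) - 1) r + q(0) = 0, i.e. r^2 + 3 r = 0.
Discriminant: (3)^2 - 4(0) = 9, so r = (-3 ± 3)/2.
Solving: r_1 = 0, r_2 = -3.

indicial: r^2 + 3 r = 0; roots r_1 = 0, r_2 = -3


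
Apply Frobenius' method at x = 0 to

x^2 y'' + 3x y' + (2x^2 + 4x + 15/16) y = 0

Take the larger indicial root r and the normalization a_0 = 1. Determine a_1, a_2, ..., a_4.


Write in Frobenius form y'' + (p(x)/x) y' + (q(x)/x^2) y = 0:
  p(x) = 3,  q(x) = 2x^2 + 4x + 15/16.
Indicial equation: r(r-1) + (3) r + (15/16) = 0 -> roots r_1 = -3/4, r_2 = -5/4.
Take r = r_1 = -3/4. Let y(x) = x^r sum_{n>=0} a_n x^n with a_0 = 1.
Substitute y = x^r sum a_n x^n and match x^{r+n}. The recurrence is
  D(n) a_n + 4 a_{n-1} + 2 a_{n-2} = 0,  where D(n) = (r+n)(r+n-1) + (3)(r+n) + (15/16).
  a_n = [-4 a_{n-1} - 2 a_{n-2}] / D(n).
Since the indicial polynomial factors as (r - r_1)(r - r_2), D(n) = (r_1 + n - r_1)(r_1 + n - r_2) = n(n + 1/2).
Evaluating step by step (a_0 = 1):
  n = 1: D(1) = 1(1 + 1/2) = 3/2; numerator = -4(1) = -4; a_1 = (-4)/(3/2) = -8/3
  n = 2: D(2) = 2(2 + 1/2) = 5; numerator = -4(-8/3) - 2(1) = 26/3; a_2 = (26/3)/(5) = 26/15
  n = 3: D(3) = 3(3 + 1/2) = 21/2; numerator = -4(26/15) - 2(-8/3) = -8/5; a_3 = (-8/5)/(21/2) = -16/105
  n = 4: D(4) = 4(4 + 1/2) = 18; numerator = -4(-16/105) - 2(26/15) = -20/7; a_4 = (-20/7)/(18) = -10/63

r = -3/4; a_0 = 1; a_1 = -8/3; a_2 = 26/15; a_3 = -16/105; a_4 = -10/63


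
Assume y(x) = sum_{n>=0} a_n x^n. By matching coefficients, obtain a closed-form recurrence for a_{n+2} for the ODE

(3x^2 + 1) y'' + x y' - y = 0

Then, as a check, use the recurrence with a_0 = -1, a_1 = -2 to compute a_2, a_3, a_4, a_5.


Substitute y = sum_n a_n x^n.
(1 + 3 x^2) y'' contributes (n+2)(n+1) a_{n+2} + 3 n(n-1) a_n at x^n.
x y'(x) contributes n a_n at x^n.
-y(x) contributes -1 a_n at x^n.
Matching x^n: (n+2)(n+1) a_{n+2} + (3 n(n-1) + n - 1) a_n = 0.
Thus a_{n+2} = (-3 n(n-1) - n + 1) / ((n+1)(n+2)) * a_n.

Check with a_0 = -1, a_1 = -2 (apply the recurrence for n = 0, 1, 2, 3): a_0 = -1, a_1 = -2, a_2 = -1/2, a_3 = 0, a_4 = 7/24, a_5 = 0.

a_(n+2) = (-3 n(n-1) - n + 1) / ((n+1)(n+2)) * a_n; check: a_0 = -1, a_1 = -2, a_2 = -1/2, a_3 = 0, a_4 = 7/24, a_5 = 0


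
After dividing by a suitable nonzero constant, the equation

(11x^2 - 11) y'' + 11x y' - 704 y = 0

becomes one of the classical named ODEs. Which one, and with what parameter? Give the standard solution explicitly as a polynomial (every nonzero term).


All three coefficients share the factor -11; dividing through by -11 gives  (1 - x^2) y'' - x y' + 64 y = 0.
This matches the Chebyshev equation (1 - x^2) y'' - x y' + n^2 y = 0 (note the -x y' term, not -2x y') with n^2 = 64, so n = 8; the polynomial solution is T_8(x).
With y = sum_k a_k x^k, matching x^k gives (k+2)(k+1) a_{k+2} = (k^2 - n^2) a_k = (k - 8)(k + 8) a_k. The right side vanishes at k = 8, so the series with the parity of 8 terminates at degree 8.
Standard normalization: leading coefficient of T_n is 2^(n-1), so a_8 = 2^7 = 128. Work downward with a_k = (k+1)(k+2) a_{k+2} / ((k - 8)(k + 8)):
  a_6 = (7)(8)(128) / ((6 - 8)(6 + 8)) = 7168/(-28) = -256
  a_4 = (5)(6)(-256) / ((4 - 8)(4 + 8)) = -7680/(-48) = 160
  a_2 = (3)(4)(160) / ((2 - 8)(2 + 8)) = 1920/(-60) = -32
  a_0 = (1)(2)(-32) / ((0 - 8)(0 + 8)) = -64/(-64) = 1
Hence T_8(x) = 128 x^8 - 256 x^6 + 160 x^4 - 32 x^2 + 1.

T_8(x); series = 128 x^8 - 256 x^6 + 160 x^4 - 32 x^2 + 1


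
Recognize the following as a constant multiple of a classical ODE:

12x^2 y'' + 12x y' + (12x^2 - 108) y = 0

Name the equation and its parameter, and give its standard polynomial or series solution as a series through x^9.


All three coefficients share the factor 12; dividing through by 12 gives  x^2 y'' + x y' + (x^2 - 9) y = 0.
This matches the Bessel equation x^2 y'' + x y' + (x^2 - nu^2) y = 0 with nu^2 = 9, so nu = 3; the solution bounded at x = 0 is J_3(x).
Frobenius at x = 0: indicial roots ±nu; for r = nu the recurrence k(k + 2nu) c_k = -c_{k-2} gives the standard series J_nu(x) = sum_{k>=0} (-1)^k / (k! (k+nu)!) (x/2)^(2k+nu). Evaluate the first 4 terms:
  k = 0: (-1)^0 / (0! * 3! * 2^3) x^3 = 1/(1*6*8) x^3 = (1/48) x^3
  k = 1: (-1)^1 / (1! * 4! * 2^5) x^5 = -1/(1*24*32) x^5 = (-1/768) x^5
  k = 2: (-1)^2 / (2! * 5! * 2^7) x^7 = 1/(2*120*128) x^7 = (1/30720) x^7
  k = 3: (-1)^3 / (3! * 6! * 2^9) x^9 = -1/(6*720*512) x^9 = (-1/2211840) x^9
Hence J_3(x) = -x^9/2211840 + x^7/30720 - x^5/768 + x^3/48 + ....

J_3(x); series = -x^9/2211840 + x^7/30720 - x^5/768 + x^3/48


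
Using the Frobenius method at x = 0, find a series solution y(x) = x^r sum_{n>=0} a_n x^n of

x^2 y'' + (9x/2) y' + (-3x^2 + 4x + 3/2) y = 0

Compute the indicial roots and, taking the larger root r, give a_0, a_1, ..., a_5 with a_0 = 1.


Write in Frobenius form y'' + (p(x)/x) y' + (q(x)/x^2) y = 0:
  p(x) = 9/2,  q(x) = -3x^2 + 4x + 3/2.
Indicial equation: r(r-1) + (9/2) r + (3/2) = 0 -> roots r_1 = -1/2, r_2 = -3.
Take r = r_1 = -1/2. Let y(x) = x^r sum_{n>=0} a_n x^n with a_0 = 1.
Substitute y = x^r sum a_n x^n and match x^{r+n}. The recurrence is
  D(n) a_n + 4 a_{n-1} - 3 a_{n-2} = 0,  where D(n) = (r+n)(r+n-1) + (9/2)(r+n) + (3/2).
  a_n = [-4 a_{n-1} + 3 a_{n-2}] / D(n).
Since the indicial polynomial factors as (r - r_1)(r - r_2), D(n) = (r_1 + n - r_1)(r_1 + n - r_2) = n(n + 5/2).
Evaluating step by step (a_0 = 1):
  n = 1: D(1) = 1(1 + 5/2) = 7/2; numerator = -4(1) = -4; a_1 = (-4)/(7/2) = -8/7
  n = 2: D(2) = 2(2 + 5/2) = 9; numerator = -4(-8/7) + 3(1) = 53/7; a_2 = (53/7)/(9) = 53/63
  n = 3: D(3) = 3(3 + 5/2) = 33/2; numerator = -4(53/63) + 3(-8/7) = -428/63; a_3 = (-428/63)/(33/2) = -856/2079
  n = 4: D(4) = 4(4 + 5/2) = 26; numerator = -4(-856/2079) + 3(53/63) = 8671/2079; a_4 = (8671/2079)/(26) = 667/4158
  n = 5: D(5) = 5(5 + 5/2) = 75/2; numerator = -4(667/4158) + 3(-856/2079) = -3902/2079; a_5 = (-3902/2079)/(75/2) = -7804/155925

r = -1/2; a_0 = 1; a_1 = -8/7; a_2 = 53/63; a_3 = -856/2079; a_4 = 667/4158; a_5 = -7804/155925


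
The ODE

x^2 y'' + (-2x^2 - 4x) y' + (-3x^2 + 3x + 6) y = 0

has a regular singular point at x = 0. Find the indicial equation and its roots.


Divide by x^2 to reach normal form y'' + P_1(x) y' + P_2(x) y = 0 with P_1(x) = -2 - 4/x and P_2(x) = -3 + 3/x + 6/x^2.
x = 0 is a singular point because the y'-coefficient -2 - 4/x has a pole at x = 0 and the y-coefficient -3 + 3/x + 6/x^2 has a pole at x = 0.
It is a regular singular point because x P_1(x) = p(x) = -2x - 4 and x^2 P_2(x) = q(x) = -3x^2 + 3x + 6 are polynomials, hence analytic at x = 0.
p(0) = -4,  q(0) = 6.
Indicial equation: r(r-1) + p(0) r + q(0) = 0, i.e. r^2 + (p(0) - 1) r + q(0) = 0, i.e. r^2 - 5 r + 6 = 0.
Discriminant: (-5)^2 - 4(6) = 1, so r = (5 ± 1)/2.
Solving: r_1 = 3, r_2 = 2.

indicial: r^2 - 5 r + 6 = 0; roots r_1 = 3, r_2 = 2


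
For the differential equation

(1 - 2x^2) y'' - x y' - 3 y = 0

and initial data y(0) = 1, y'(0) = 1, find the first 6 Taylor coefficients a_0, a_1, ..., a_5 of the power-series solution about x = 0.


Ansatz: y(x) = sum_{n>=0} a_n x^n, so y'(x) = sum_{n>=1} n a_n x^(n-1) and y''(x) = sum_{n>=2} n(n-1) a_n x^(n-2).
Substitute into P(x) y'' + Q(x) y' + R(x) y = 0 with P(x) = 1 - 2x^2, Q(x) = -x, R(x) = -3, and match powers of x.
Initial conditions: a_0 = 1, a_1 = 1.
Setting the coefficient of each power of x to zero and solving order by order (substituting the coefficients already found):
  x^0: 2 a_2 - 3 a_0 = 0  ->  2 a_2 = 3 a_0 = 3  ->  a_2 = 3/2
  x^1: 6 a_3 - 4 a_1 = 0  ->  6 a_3 = 4 a_1 = 4  ->  a_3 = 2/3
  x^2: 12 a_4 - 9 a_2 = 0  ->  12 a_4 = 9 a_2 = 27/2  ->  a_4 = 9/8
  x^3: 20 a_5 - 18 a_3 = 0  ->  20 a_5 = 18 a_3 = 12  ->  a_5 = 3/5
Truncated series: y(x) = 1 + x + (3/2) x^2 + (2/3) x^3 + (9/8) x^4 + (3/5) x^5 + O(x^6).

a_0 = 1; a_1 = 1; a_2 = 3/2; a_3 = 2/3; a_4 = 9/8; a_5 = 3/5


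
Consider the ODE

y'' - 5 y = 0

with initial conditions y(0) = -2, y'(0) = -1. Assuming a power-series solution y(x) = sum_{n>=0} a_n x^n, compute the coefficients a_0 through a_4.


Ansatz: y(x) = sum_{n>=0} a_n x^n, so y'(x) = sum_{n>=1} n a_n x^(n-1) and y''(x) = sum_{n>=2} n(n-1) a_n x^(n-2).
Substitute into P(x) y'' + Q(x) y' + R(x) y = 0 with P(x) = 1, Q(x) = 0, R(x) = -5, and match powers of x.
Initial conditions: a_0 = -2, a_1 = -1.
Setting the coefficient of each power of x to zero and solving order by order (substituting the coefficients already found):
  x^0: 2 a_2 - 5 a_0 = 0  ->  2 a_2 = 5 a_0 = -10  ->  a_2 = -5
  x^1: 6 a_3 - 5 a_1 = 0  ->  6 a_3 = 5 a_1 = -5  ->  a_3 = -5/6
  x^2: 12 a_4 - 5 a_2 = 0  ->  12 a_4 = 5 a_2 = -25  ->  a_4 = -25/12
Truncated series: y(x) = -2 - x - 5 x^2 - (5/6) x^3 - (25/12) x^4 + O(x^5).

a_0 = -2; a_1 = -1; a_2 = -5; a_3 = -5/6; a_4 = -25/12


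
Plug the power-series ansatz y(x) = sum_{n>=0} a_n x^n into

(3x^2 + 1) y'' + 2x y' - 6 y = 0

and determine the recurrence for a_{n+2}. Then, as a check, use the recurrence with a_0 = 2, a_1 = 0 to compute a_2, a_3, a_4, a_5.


Substitute y = sum_n a_n x^n.
(1 + 3 x^2) y'' contributes (n+2)(n+1) a_{n+2} + 3 n(n-1) a_n at x^n.
2 x y'(x) contributes 2 n a_n at x^n.
-6 y(x) contributes -6 a_n at x^n.
Matching x^n: (n+2)(n+1) a_{n+2} + (3 n(n-1) + 2 n - 6) a_n = 0.
Thus a_{n+2} = (-3 n(n-1) - 2 n + 6) / ((n+1)(n+2)) * a_n.

Check with a_0 = 2, a_1 = 0 (apply the recurrence for n = 0, 1, 2, 3): a_0 = 2, a_1 = 0, a_2 = 6, a_3 = 0, a_4 = -2, a_5 = 0.

a_(n+2) = (-3 n(n-1) - 2 n + 6) / ((n+1)(n+2)) * a_n; check: a_0 = 2, a_1 = 0, a_2 = 6, a_3 = 0, a_4 = -2, a_5 = 0


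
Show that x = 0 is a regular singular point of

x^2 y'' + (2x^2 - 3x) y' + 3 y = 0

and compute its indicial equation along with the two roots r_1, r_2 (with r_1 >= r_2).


Divide by x^2 to reach normal form y'' + P_1(x) y' + P_2(x) y = 0 with P_1(x) = 2 - 3/x and P_2(x) = 3/x^2.
x = 0 is a singular point because the y'-coefficient 2 - 3/x has a pole at x = 0 and the y-coefficient 3/x^2 has a pole at x = 0.
It is a regular singular point because x P_1(x) = p(x) = 2x - 3 and x^2 P_2(x) = q(x) = 3 are polynomials, hence analytic at x = 0.
p(0) = -3,  q(0) = 3.
Indicial equation: r(r-1) + p(0) r + q(0) = 0, i.e. r^2 + (p(0) - 1) r + q(0) = 0, i.e. r^2 - 4 r + 3 = 0.
Discriminant: (-4)^2 - 4(3) = 4, so r = (4 ± 2)/2.
Solving: r_1 = 3, r_2 = 1.

indicial: r^2 - 4 r + 3 = 0; roots r_1 = 3, r_2 = 1


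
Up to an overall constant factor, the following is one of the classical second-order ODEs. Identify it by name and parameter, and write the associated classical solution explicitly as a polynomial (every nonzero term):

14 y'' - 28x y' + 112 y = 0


All three coefficients share the factor 14; dividing through by 14 gives  y'' - 2x y' + 8 y = 0.
This matches the Hermite equation y'' - 2x y' + 2n y = 0 with 2n = 8, so n = 4; the polynomial solution is H_4(x).
With y = sum_k a_k x^k, matching x^k gives (k+2)(k+1) a_{k+2} = 2(k - n) a_k = 2(k - 4) a_k. The right side vanishes at k = 4, so the series with the parity of 4 terminates at degree 4.
Standard normalization: leading coefficient of H_n is 2^n, so a_4 = 2^4 = 16. Work downward with a_k = (k+1)(k+2) a_{k+2} / (2(k - n)):
  a_2 = (3)(4)(16) / (2(2 - 4)) = 192/(-4) = -48
  a_0 = (1)(2)(-48) / (2(0 - 4)) = -96/(-8) = 12
Hence H_4(x) = 16 x^4 - 48 x^2 + 12.

H_4(x); series = 16 x^4 - 48 x^2 + 12


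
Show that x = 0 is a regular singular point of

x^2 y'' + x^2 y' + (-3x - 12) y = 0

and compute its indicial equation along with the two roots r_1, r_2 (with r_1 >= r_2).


Divide by x^2 to reach normal form y'' + P_1(x) y' + P_2(x) y = 0 with P_1(x) = 1 and P_2(x) = -3/x - 12/x^2.
x = 0 is a singular point because the y-coefficient -3/x - 12/x^2 has a pole at x = 0.
It is a regular singular point because x P_1(x) = p(x) = x and x^2 P_2(x) = q(x) = -3x - 12 are polynomials, hence analytic at x = 0.
p(0) = 0,  q(0) = -12.
Indicial equation: r(r-1) + p(0) r + q(0) = 0, i.e. r^2 + (p(0) - 1) r + q(0) = 0, i.e. r^2 - 1 r - 12 = 0.
Discriminant: (-1)^2 - 4(-12) = 49, so r = (1 ± 7)/2.
Solving: r_1 = 4, r_2 = -3.

indicial: r^2 - 1 r - 12 = 0; roots r_1 = 4, r_2 = -3


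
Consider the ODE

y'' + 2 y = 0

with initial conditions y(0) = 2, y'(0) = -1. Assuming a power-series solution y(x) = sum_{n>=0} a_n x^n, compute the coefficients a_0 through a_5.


Ansatz: y(x) = sum_{n>=0} a_n x^n, so y'(x) = sum_{n>=1} n a_n x^(n-1) and y''(x) = sum_{n>=2} n(n-1) a_n x^(n-2).
Substitute into P(x) y'' + Q(x) y' + R(x) y = 0 with P(x) = 1, Q(x) = 0, R(x) = 2, and match powers of x.
Initial conditions: a_0 = 2, a_1 = -1.
Setting the coefficient of each power of x to zero and solving order by order (substituting the coefficients already found):
  x^0: 2 a_2 + 2 a_0 = 0  ->  2 a_2 = -2 a_0 = -4  ->  a_2 = -2
  x^1: 6 a_3 + 2 a_1 = 0  ->  6 a_3 = -2 a_1 = 2  ->  a_3 = 1/3
  x^2: 12 a_4 + 2 a_2 = 0  ->  12 a_4 = -2 a_2 = 4  ->  a_4 = 1/3
  x^3: 20 a_5 + 2 a_3 = 0  ->  20 a_5 = -2 a_3 = -2/3  ->  a_5 = -1/30
Truncated series: y(x) = 2 - x - 2 x^2 + (1/3) x^3 + (1/3) x^4 - (1/30) x^5 + O(x^6).

a_0 = 2; a_1 = -1; a_2 = -2; a_3 = 1/3; a_4 = 1/3; a_5 = -1/30


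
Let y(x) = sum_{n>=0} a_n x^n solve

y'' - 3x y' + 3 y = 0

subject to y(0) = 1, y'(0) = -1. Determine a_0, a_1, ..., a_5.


Ansatz: y(x) = sum_{n>=0} a_n x^n, so y'(x) = sum_{n>=1} n a_n x^(n-1) and y''(x) = sum_{n>=2} n(n-1) a_n x^(n-2).
Substitute into P(x) y'' + Q(x) y' + R(x) y = 0 with P(x) = 1, Q(x) = -3x, R(x) = 3, and match powers of x.
Initial conditions: a_0 = 1, a_1 = -1.
Setting the coefficient of each power of x to zero and solving order by order (substituting the coefficients already found):
  x^0: 2 a_2 + 3 a_0 = 0  ->  2 a_2 = -3 a_0 = -3  ->  a_2 = -3/2
  x^1: 6 a_3 = 0  ->  a_3 = 0
  x^2: 12 a_4 - 3 a_2 = 0  ->  12 a_4 = 3 a_2 = -9/2  ->  a_4 = -3/8
  x^3: 20 a_5 - 6 a_3 = 0  ->  20 a_5 = 6 a_3 = 0  ->  a_5 = 0
Truncated series: y(x) = 1 - x - (3/2) x^2 - (3/8) x^4 + O(x^6).

a_0 = 1; a_1 = -1; a_2 = -3/2; a_3 = 0; a_4 = -3/8; a_5 = 0


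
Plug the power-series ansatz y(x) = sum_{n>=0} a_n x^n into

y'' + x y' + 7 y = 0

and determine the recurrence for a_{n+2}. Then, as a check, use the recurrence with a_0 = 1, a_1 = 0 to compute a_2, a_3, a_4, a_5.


Substitute y = sum_n a_n x^n.
y''(x) has coefficient (n+2)(n+1) a_{n+2} at x^n;
x y'(x) has coefficient n a_n at x^n (shift);
7 y(x) has coefficient 7 a_n at x^n.
Matching x^n: (n+2)(n+1) a_{n+2} + (n + 7) a_n = 0.
Thus a_{n+2} = (-n - 7) / ((n+1)(n+2)) * a_n.

Check with a_0 = 1, a_1 = 0 (apply the recurrence for n = 0, 1, 2, 3): a_0 = 1, a_1 = 0, a_2 = -7/2, a_3 = 0, a_4 = 21/8, a_5 = 0.

a_(n+2) = (-n - 7) / ((n+1)(n+2)) * a_n; check: a_0 = 1, a_1 = 0, a_2 = -7/2, a_3 = 0, a_4 = 21/8, a_5 = 0


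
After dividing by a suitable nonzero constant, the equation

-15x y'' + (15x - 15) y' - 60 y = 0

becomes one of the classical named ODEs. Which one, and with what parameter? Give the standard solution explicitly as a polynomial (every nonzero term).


All three coefficients share the factor -15; dividing through by -15 gives  x y'' + (1 - x) y' + 4 y = 0.
This matches the Laguerre equation x y'' + (1 - x) y' + n y = 0 with n = 4; the polynomial solution is L_4(x).
With y = sum_k a_k x^k, matching x^k gives (k+1)k a_{k+1} + (k+1) a_{k+1} - k a_k + n a_k = 0, i.e. (k+1)^2 a_{k+1} = (k - n) a_k = (k - 4) a_k. The right side vanishes at k = 4, so the series terminates at degree 4.
Standard normalization L_n(0) = 1 gives a_0 = 1. Work upward with a_{k+1} = (k - 4) a_k / (k+1)^2:
  a_1 = (0 - 4)(1) / 1^2 = -4/1 = -4
  a_2 = (1 - 4)(-4) / 2^2 = 12/4 = 3
  a_3 = (2 - 4)(3) / 3^2 = -6/9 = -2/3
  a_4 = (3 - 4)(-2/3) / 4^2 = (2/3)/16 = 1/24
Hence L_4(x) = x^4/24 - 2 x^3/3 + 3 x^2 - 4 x + 1.

L_4(x); series = x^4/24 - 2 x^3/3 + 3 x^2 - 4 x + 1


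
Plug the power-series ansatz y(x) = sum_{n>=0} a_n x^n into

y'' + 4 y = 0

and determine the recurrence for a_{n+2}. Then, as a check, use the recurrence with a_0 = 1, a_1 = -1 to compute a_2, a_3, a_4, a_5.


Substitute y = sum_n a_n x^n into y'' + (const) y = 0.
y''(x) = sum_{n>=0} (n+2)(n+1) a_{n+2} x^n.
The ODE becomes sum_n [(n+2)(n+1) a_{n+2} + 4 a_n] x^n = 0.
Setting each coefficient to zero gives the recurrence:
  (n+2)(n+1) a_{n+2} + 4 a_n = 0,
  a_{n+2} = -4 / ((n+1)(n+2)) a_n.

Check with a_0 = 1, a_1 = -1 (apply the recurrence for n = 0, 1, 2, 3): a_0 = 1, a_1 = -1, a_2 = -2, a_3 = 2/3, a_4 = 2/3, a_5 = -2/15.

a_{n+2} = -4/((n+1)(n+2)) * a_n; check: a_0 = 1, a_1 = -1, a_2 = -2, a_3 = 2/3, a_4 = 2/3, a_5 = -2/15


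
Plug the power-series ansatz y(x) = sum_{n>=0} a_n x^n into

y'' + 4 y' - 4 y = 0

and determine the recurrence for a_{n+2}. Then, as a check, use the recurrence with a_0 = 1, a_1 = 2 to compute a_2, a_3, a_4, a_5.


Substitute y = sum_n a_n x^n.
y''(x) has coefficient (n+2)(n+1) a_{n+2} at x^n;
4 y'(x) has coefficient 4 (n+1) a_{n+1} at x^n;
-4 y(x) has coefficient -4 a_n at x^n.
Matching x^n: (n+2)(n+1) a_{n+2} + 4 (n+1) a_{n+1} - 4 a_n = 0.
Thus a_{n+2} = [-4 (n+1) a_{n+1} + 4 a_n] / ((n+1)(n+2)).

Check with a_0 = 1, a_1 = 2 (apply the recurrence for n = 0, 1, 2, 3): a_0 = 1, a_1 = 2, a_2 = -2, a_3 = 4, a_4 = -14/3, a_5 = 68/15.

a_(n+2) = [-4 (n+1) a_(n+1) + 4 a_n] / ((n+1)(n+2)); check: a_0 = 1, a_1 = 2, a_2 = -2, a_3 = 4, a_4 = -14/3, a_5 = 68/15


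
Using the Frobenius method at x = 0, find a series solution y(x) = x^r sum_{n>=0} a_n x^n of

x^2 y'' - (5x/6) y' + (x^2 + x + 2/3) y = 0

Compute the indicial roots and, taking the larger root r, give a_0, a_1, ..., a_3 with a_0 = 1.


Write in Frobenius form y'' + (p(x)/x) y' + (q(x)/x^2) y = 0:
  p(x) = -5/6,  q(x) = x^2 + x + 2/3.
Indicial equation: r(r-1) + (-5/6) r + (2/3) = 0 -> roots r_1 = 4/3, r_2 = 1/2.
Take r = r_1 = 4/3. Let y(x) = x^r sum_{n>=0} a_n x^n with a_0 = 1.
Substitute y = x^r sum a_n x^n and match x^{r+n}. The recurrence is
  D(n) a_n + 1 a_{n-1} + 1 a_{n-2} = 0,  where D(n) = (r+n)(r+n-1) + (-5/6)(r+n) + (2/3).
  a_n = [-1 a_{n-1} - 1 a_{n-2}] / D(n).
Since the indicial polynomial factors as (r - r_1)(r - r_2), D(n) = (r_1 + n - r_1)(r_1 + n - r_2) = n(n + 5/6).
Evaluating step by step (a_0 = 1):
  n = 1: D(1) = 1(1 + 5/6) = 11/6; numerator = -1(1) = -1; a_1 = (-1)/(11/6) = -6/11
  n = 2: D(2) = 2(2 + 5/6) = 17/3; numerator = -1(-6/11) - 1(1) = -5/11; a_2 = (-5/11)/(17/3) = -15/187
  n = 3: D(3) = 3(3 + 5/6) = 23/2; numerator = -1(-15/187) - 1(-6/11) = 117/187; a_3 = (117/187)/(23/2) = 234/4301

r = 4/3; a_0 = 1; a_1 = -6/11; a_2 = -15/187; a_3 = 234/4301


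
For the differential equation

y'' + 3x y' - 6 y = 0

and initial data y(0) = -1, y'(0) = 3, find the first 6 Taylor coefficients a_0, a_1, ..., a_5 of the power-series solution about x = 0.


Ansatz: y(x) = sum_{n>=0} a_n x^n, so y'(x) = sum_{n>=1} n a_n x^(n-1) and y''(x) = sum_{n>=2} n(n-1) a_n x^(n-2).
Substitute into P(x) y'' + Q(x) y' + R(x) y = 0 with P(x) = 1, Q(x) = 3x, R(x) = -6, and match powers of x.
Initial conditions: a_0 = -1, a_1 = 3.
Setting the coefficient of each power of x to zero and solving order by order (substituting the coefficients already found):
  x^0: 2 a_2 - 6 a_0 = 0  ->  2 a_2 = 6 a_0 = -6  ->  a_2 = -3
  x^1: 6 a_3 - 3 a_1 = 0  ->  6 a_3 = 3 a_1 = 9  ->  a_3 = 3/2
  x^2: 12 a_4 = 0  ->  a_4 = 0
  x^3: 20 a_5 + 3 a_3 = 0  ->  20 a_5 = -3 a_3 = -9/2  ->  a_5 = -9/40
Truncated series: y(x) = -1 + 3 x - 3 x^2 + (3/2) x^3 - (9/40) x^5 + O(x^6).

a_0 = -1; a_1 = 3; a_2 = -3; a_3 = 3/2; a_4 = 0; a_5 = -9/40


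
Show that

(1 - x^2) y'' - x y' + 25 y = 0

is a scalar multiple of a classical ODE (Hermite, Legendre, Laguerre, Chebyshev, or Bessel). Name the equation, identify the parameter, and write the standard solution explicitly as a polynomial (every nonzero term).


The equation is already in a standard form:  (1 - x^2) y'' - x y' + 25 y = 0.
This matches the Chebyshev equation (1 - x^2) y'' - x y' + n^2 y = 0 (note the -x y' term, not -2x y') with n^2 = 25, so n = 5; the polynomial solution is T_5(x).
With y = sum_k a_k x^k, matching x^k gives (k+2)(k+1) a_{k+2} = (k^2 - n^2) a_k = (k - 5)(k + 5) a_k. The right side vanishes at k = 5, so the series with the parity of 5 terminates at degree 5.
Standard normalization: leading coefficient of T_n is 2^(n-1), so a_5 = 2^4 = 16. Work downward with a_k = (k+1)(k+2) a_{k+2} / ((k - 5)(k + 5)):
  a_3 = (4)(5)(16) / ((3 - 5)(3 + 5)) = 320/(-16) = -20
  a_1 = (2)(3)(-20) / ((1 - 5)(1 + 5)) = -120/(-24) = 5
Hence T_5(x) = 16 x^5 - 20 x^3 + 5 x.

T_5(x); series = 16 x^5 - 20 x^3 + 5 x


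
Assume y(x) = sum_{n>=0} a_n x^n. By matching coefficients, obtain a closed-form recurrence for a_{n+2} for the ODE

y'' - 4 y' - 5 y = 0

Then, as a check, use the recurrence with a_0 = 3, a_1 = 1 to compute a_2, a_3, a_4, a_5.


Substitute y = sum_n a_n x^n.
y''(x) has coefficient (n+2)(n+1) a_{n+2} at x^n;
-4 y'(x) has coefficient -4 (n+1) a_{n+1} at x^n;
-5 y(x) has coefficient -5 a_n at x^n.
Matching x^n: (n+2)(n+1) a_{n+2} - 4 (n+1) a_{n+1} - 5 a_n = 0.
Thus a_{n+2} = [4 (n+1) a_{n+1} + 5 a_n] / ((n+1)(n+2)).

Check with a_0 = 3, a_1 = 1 (apply the recurrence for n = 0, 1, 2, 3): a_0 = 3, a_1 = 1, a_2 = 19/2, a_3 = 27/2, a_4 = 419/24, a_5 = 2081/120.

a_(n+2) = [4 (n+1) a_(n+1) + 5 a_n] / ((n+1)(n+2)); check: a_0 = 3, a_1 = 1, a_2 = 19/2, a_3 = 27/2, a_4 = 419/24, a_5 = 2081/120


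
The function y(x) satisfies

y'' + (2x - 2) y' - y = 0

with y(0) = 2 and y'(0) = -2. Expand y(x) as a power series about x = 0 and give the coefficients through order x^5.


Ansatz: y(x) = sum_{n>=0} a_n x^n, so y'(x) = sum_{n>=1} n a_n x^(n-1) and y''(x) = sum_{n>=2} n(n-1) a_n x^(n-2).
Substitute into P(x) y'' + Q(x) y' + R(x) y = 0 with P(x) = 1, Q(x) = 2x - 2, R(x) = -1, and match powers of x.
Initial conditions: a_0 = 2, a_1 = -2.
Setting the coefficient of each power of x to zero and solving order by order (substituting the coefficients already found):
  x^0: 2 a_2 - 2 a_1 - a_0 = 0  ->  2 a_2 = 2 a_1 + a_0 = -2  ->  a_2 = -1
  x^1: 6 a_3 - 4 a_2 + a_1 = 0  ->  6 a_3 = 4 a_2 - a_1 = -2  ->  a_3 = -1/3
  x^2: 12 a_4 - 6 a_3 + 3 a_2 = 0  ->  12 a_4 = 6 a_3 - 3 a_2 = 1  ->  a_4 = 1/12
  x^3: 20 a_5 - 8 a_4 + 5 a_3 = 0  ->  20 a_5 = 8 a_4 - 5 a_3 = 7/3  ->  a_5 = 7/60
Truncated series: y(x) = 2 - 2 x - x^2 - (1/3) x^3 + (1/12) x^4 + (7/60) x^5 + O(x^6).

a_0 = 2; a_1 = -2; a_2 = -1; a_3 = -1/3; a_4 = 1/12; a_5 = 7/60


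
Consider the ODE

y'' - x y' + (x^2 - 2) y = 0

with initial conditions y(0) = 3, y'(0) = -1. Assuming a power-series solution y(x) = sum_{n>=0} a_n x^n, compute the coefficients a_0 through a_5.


Ansatz: y(x) = sum_{n>=0} a_n x^n, so y'(x) = sum_{n>=1} n a_n x^(n-1) and y''(x) = sum_{n>=2} n(n-1) a_n x^(n-2).
Substitute into P(x) y'' + Q(x) y' + R(x) y = 0 with P(x) = 1, Q(x) = -x, R(x) = x^2 - 2, and match powers of x.
Initial conditions: a_0 = 3, a_1 = -1.
Setting the coefficient of each power of x to zero and solving order by order (substituting the coefficients already found):
  x^0: 2 a_2 - 2 a_0 = 0  ->  2 a_2 = 2 a_0 = 6  ->  a_2 = 3
  x^1: 6 a_3 - 3 a_1 = 0  ->  6 a_3 = 3 a_1 = -3  ->  a_3 = -1/2
  x^2: 12 a_4 - 4 a_2 + a_0 = 0  ->  12 a_4 = 4 a_2 - a_0 = 9  ->  a_4 = 3/4
  x^3: 20 a_5 - 5 a_3 + a_1 = 0  ->  20 a_5 = 5 a_3 - a_1 = -3/2  ->  a_5 = -3/40
Truncated series: y(x) = 3 - x + 3 x^2 - (1/2) x^3 + (3/4) x^4 - (3/40) x^5 + O(x^6).

a_0 = 3; a_1 = -1; a_2 = 3; a_3 = -1/2; a_4 = 3/4; a_5 = -3/40


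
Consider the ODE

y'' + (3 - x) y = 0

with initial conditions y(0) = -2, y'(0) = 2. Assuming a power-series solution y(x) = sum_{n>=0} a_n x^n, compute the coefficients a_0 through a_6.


Ansatz: y(x) = sum_{n>=0} a_n x^n, so y'(x) = sum_{n>=1} n a_n x^(n-1) and y''(x) = sum_{n>=2} n(n-1) a_n x^(n-2).
Substitute into P(x) y'' + Q(x) y' + R(x) y = 0 with P(x) = 1, Q(x) = 0, R(x) = 3 - x, and match powers of x.
Initial conditions: a_0 = -2, a_1 = 2.
Setting the coefficient of each power of x to zero and solving order by order (substituting the coefficients already found):
  x^0: 2 a_2 + 3 a_0 = 0  ->  2 a_2 = -3 a_0 = 6  ->  a_2 = 3
  x^1: 6 a_3 + 3 a_1 - a_0 = 0  ->  6 a_3 = -3 a_1 + a_0 = -8  ->  a_3 = -4/3
  x^2: 12 a_4 + 3 a_2 - a_1 = 0  ->  12 a_4 = -3 a_2 + a_1 = -7  ->  a_4 = -7/12
  x^3: 20 a_5 + 3 a_3 - a_2 = 0  ->  20 a_5 = -3 a_3 + a_2 = 7  ->  a_5 = 7/20
  x^4: 30 a_6 + 3 a_4 - a_3 = 0  ->  30 a_6 = -3 a_4 + a_3 = 5/12  ->  a_6 = 1/72
Truncated series: y(x) = -2 + 2 x + 3 x^2 - (4/3) x^3 - (7/12) x^4 + (7/20) x^5 + (1/72) x^6 + O(x^7).

a_0 = -2; a_1 = 2; a_2 = 3; a_3 = -4/3; a_4 = -7/12; a_5 = 7/20; a_6 = 1/72


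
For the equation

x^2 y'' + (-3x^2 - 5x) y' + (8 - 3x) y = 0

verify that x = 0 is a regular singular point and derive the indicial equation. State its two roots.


Divide by x^2 to reach normal form y'' + P_1(x) y' + P_2(x) y = 0 with P_1(x) = -3 - 5/x and P_2(x) = -3/x + 8/x^2.
x = 0 is a singular point because the y'-coefficient -3 - 5/x has a pole at x = 0 and the y-coefficient -3/x + 8/x^2 has a pole at x = 0.
It is a regular singular point because x P_1(x) = p(x) = -3x - 5 and x^2 P_2(x) = q(x) = 8 - 3x are polynomials, hence analytic at x = 0.
p(0) = -5,  q(0) = 8.
Indicial equation: r(r-1) + p(0) r + q(0) = 0, i.e. r^2 + (p(0) - 1) r + q(0) = 0, i.e. r^2 - 6 r + 8 = 0.
Discriminant: (-6)^2 - 4(8) = 4, so r = (6 ± 2)/2.
Solving: r_1 = 4, r_2 = 2.

indicial: r^2 - 6 r + 8 = 0; roots r_1 = 4, r_2 = 2


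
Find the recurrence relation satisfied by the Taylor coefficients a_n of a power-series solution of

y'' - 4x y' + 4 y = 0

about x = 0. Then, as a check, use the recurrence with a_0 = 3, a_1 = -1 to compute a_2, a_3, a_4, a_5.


Substitute y = sum_n a_n x^n.
y''(x) has coefficient (n+2)(n+1) a_{n+2} at x^n;
-4 x y'(x) has coefficient -4 n a_n at x^n (shift);
4 y(x) has coefficient 4 a_n at x^n.
Matching x^n: (n+2)(n+1) a_{n+2} + (-4n + 4) a_n = 0.
Thus a_{n+2} = (4n - 4) / ((n+1)(n+2)) * a_n.

Check with a_0 = 3, a_1 = -1 (apply the recurrence for n = 0, 1, 2, 3): a_0 = 3, a_1 = -1, a_2 = -6, a_3 = 0, a_4 = -2, a_5 = 0.

a_(n+2) = (4n - 4) / ((n+1)(n+2)) * a_n; check: a_0 = 3, a_1 = -1, a_2 = -6, a_3 = 0, a_4 = -2, a_5 = 0


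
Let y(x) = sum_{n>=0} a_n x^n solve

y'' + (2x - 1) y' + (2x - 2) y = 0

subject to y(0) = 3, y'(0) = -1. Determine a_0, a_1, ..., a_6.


Ansatz: y(x) = sum_{n>=0} a_n x^n, so y'(x) = sum_{n>=1} n a_n x^(n-1) and y''(x) = sum_{n>=2} n(n-1) a_n x^(n-2).
Substitute into P(x) y'' + Q(x) y' + R(x) y = 0 with P(x) = 1, Q(x) = 2x - 1, R(x) = 2x - 2, and match powers of x.
Initial conditions: a_0 = 3, a_1 = -1.
Setting the coefficient of each power of x to zero and solving order by order (substituting the coefficients already found):
  x^0: 2 a_2 - a_1 - 2 a_0 = 0  ->  2 a_2 = a_1 + 2 a_0 = 5  ->  a_2 = 5/2
  x^1: 6 a_3 - 2 a_2 + 2 a_0 = 0  ->  6 a_3 = 2 a_2 - 2 a_0 = -1  ->  a_3 = -1/6
  x^2: 12 a_4 - 3 a_3 + 2 a_2 + 2 a_1 = 0  ->  12 a_4 = 3 a_3 - 2 a_2 - 2 a_1 = -7/2  ->  a_4 = -7/24
  x^3: 20 a_5 - 4 a_4 + 4 a_3 + 2 a_2 = 0  ->  20 a_5 = 4 a_4 - 4 a_3 - 2 a_2 = -11/2  ->  a_5 = -11/40
  x^4: 30 a_6 - 5 a_5 + 6 a_4 + 2 a_3 = 0  ->  30 a_6 = 5 a_5 - 6 a_4 - 2 a_3 = 17/24  ->  a_6 = 17/720
Truncated series: y(x) = 3 - x + (5/2) x^2 - (1/6) x^3 - (7/24) x^4 - (11/40) x^5 + (17/720) x^6 + O(x^7).

a_0 = 3; a_1 = -1; a_2 = 5/2; a_3 = -1/6; a_4 = -7/24; a_5 = -11/40; a_6 = 17/720


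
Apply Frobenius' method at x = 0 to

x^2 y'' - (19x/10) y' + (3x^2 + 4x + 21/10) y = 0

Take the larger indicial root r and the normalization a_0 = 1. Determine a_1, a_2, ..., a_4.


Write in Frobenius form y'' + (p(x)/x) y' + (q(x)/x^2) y = 0:
  p(x) = -19/10,  q(x) = 3x^2 + 4x + 21/10.
Indicial equation: r(r-1) + (-19/10) r + (21/10) = 0 -> roots r_1 = 3/2, r_2 = 7/5.
Take r = r_1 = 3/2. Let y(x) = x^r sum_{n>=0} a_n x^n with a_0 = 1.
Substitute y = x^r sum a_n x^n and match x^{r+n}. The recurrence is
  D(n) a_n + 4 a_{n-1} + 3 a_{n-2} = 0,  where D(n) = (r+n)(r+n-1) + (-19/10)(r+n) + (21/10).
  a_n = [-4 a_{n-1} - 3 a_{n-2}] / D(n).
Since the indicial polynomial factors as (r - r_1)(r - r_2), D(n) = (r_1 + n - r_1)(r_1 + n - r_2) = n(n + 1/10).
Evaluating step by step (a_0 = 1):
  n = 1: D(1) = 1(1 + 1/10) = 11/10; numerator = -4(1) = -4; a_1 = (-4)/(11/10) = -40/11
  n = 2: D(2) = 2(2 + 1/10) = 21/5; numerator = -4(-40/11) - 3(1) = 127/11; a_2 = (127/11)/(21/5) = 635/231
  n = 3: D(3) = 3(3 + 1/10) = 93/10; numerator = -4(635/231) - 3(-40/11) = -20/231; a_3 = (-20/231)/(93/10) = -200/21483
  n = 4: D(4) = 4(4 + 1/10) = 82/5; numerator = -4(-200/21483) - 3(635/231) = -25195/3069; a_4 = (-25195/3069)/(82/5) = -125975/251658

r = 3/2; a_0 = 1; a_1 = -40/11; a_2 = 635/231; a_3 = -200/21483; a_4 = -125975/251658


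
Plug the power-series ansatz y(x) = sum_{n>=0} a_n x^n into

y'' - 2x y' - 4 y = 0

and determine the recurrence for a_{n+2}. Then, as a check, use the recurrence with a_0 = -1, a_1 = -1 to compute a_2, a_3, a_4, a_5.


Substitute y = sum_n a_n x^n.
y''(x) has coefficient (n+2)(n+1) a_{n+2} at x^n;
-2 x y'(x) has coefficient -2 n a_n at x^n (shift);
-4 y(x) has coefficient -4 a_n at x^n.
Matching x^n: (n+2)(n+1) a_{n+2} + (-2n - 4) a_n = 0.
Thus a_{n+2} = (2n + 4) / ((n+1)(n+2)) * a_n.

Check with a_0 = -1, a_1 = -1 (apply the recurrence for n = 0, 1, 2, 3): a_0 = -1, a_1 = -1, a_2 = -2, a_3 = -1, a_4 = -4/3, a_5 = -1/2.

a_(n+2) = (2n + 4) / ((n+1)(n+2)) * a_n; check: a_0 = -1, a_1 = -1, a_2 = -2, a_3 = -1, a_4 = -4/3, a_5 = -1/2


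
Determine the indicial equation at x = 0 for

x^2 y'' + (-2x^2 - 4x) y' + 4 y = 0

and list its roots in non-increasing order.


Divide by x^2 to reach normal form y'' + P_1(x) y' + P_2(x) y = 0 with P_1(x) = -2 - 4/x and P_2(x) = 4/x^2.
x = 0 is a singular point because the y'-coefficient -2 - 4/x has a pole at x = 0 and the y-coefficient 4/x^2 has a pole at x = 0.
It is a regular singular point because x P_1(x) = p(x) = -2x - 4 and x^2 P_2(x) = q(x) = 4 are polynomials, hence analytic at x = 0.
p(0) = -4,  q(0) = 4.
Indicial equation: r(r-1) + p(0) r + q(0) = 0, i.e. r^2 + (p(0) - 1) r + q(0) = 0, i.e. r^2 - 5 r + 4 = 0.
Discriminant: (-5)^2 - 4(4) = 9, so r = (5 ± 3)/2.
Solving: r_1 = 4, r_2 = 1.

indicial: r^2 - 5 r + 4 = 0; roots r_1 = 4, r_2 = 1


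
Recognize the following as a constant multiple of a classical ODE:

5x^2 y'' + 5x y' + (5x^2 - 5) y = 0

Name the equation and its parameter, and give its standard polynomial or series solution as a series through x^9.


All three coefficients share the factor 5; dividing through by 5 gives  x^2 y'' + x y' + (x^2 - 1) y = 0.
This matches the Bessel equation x^2 y'' + x y' + (x^2 - nu^2) y = 0 with nu^2 = 1, so nu = 1; the solution bounded at x = 0 is J_1(x).
Frobenius at x = 0: indicial roots ±nu; for r = nu the recurrence k(k + 2nu) c_k = -c_{k-2} gives the standard series J_nu(x) = sum_{k>=0} (-1)^k / (k! (k+nu)!) (x/2)^(2k+nu). Evaluate the first 5 terms:
  k = 0: (-1)^0 / (0! * 1! * 2^1) x^1 = 1/(1*1*2) x^1 = (1/2) x^1
  k = 1: (-1)^1 / (1! * 2! * 2^3) x^3 = -1/(1*2*8) x^3 = (-1/16) x^3
  k = 2: (-1)^2 / (2! * 3! * 2^5) x^5 = 1/(2*6*32) x^5 = (1/384) x^5
  k = 3: (-1)^3 / (3! * 4! * 2^7) x^7 = -1/(6*24*128) x^7 = (-1/18432) x^7
  k = 4: (-1)^4 / (4! * 5! * 2^9) x^9 = 1/(24*120*512) x^9 = (1/1474560) x^9
Hence J_1(x) = x^9/1474560 - x^7/18432 + x^5/384 - x^3/16 + x/2 + ....

J_1(x); series = x^9/1474560 - x^7/18432 + x^5/384 - x^3/16 + x/2
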